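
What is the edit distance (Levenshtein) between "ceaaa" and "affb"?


Computing edit distance: "ceaaa" -> "affb"
DP table:
           a    f    f    b
      0    1    2    3    4
  c   1    1    2    3    4
  e   2    2    2    3    4
  a   3    2    3    3    4
  a   4    3    3    4    4
  a   5    4    4    4    5
Edit distance = dp[5][4] = 5

5


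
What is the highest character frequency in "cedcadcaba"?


Input: cedcadcaba
Character counts:
  'a': 3
  'b': 1
  'c': 3
  'd': 2
  'e': 1
Maximum frequency: 3

3


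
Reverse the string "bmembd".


Input: bmembd
Reading characters right to left:
  Position 5: 'd'
  Position 4: 'b'
  Position 3: 'm'
  Position 2: 'e'
  Position 1: 'm'
  Position 0: 'b'
Reversed: dbmemb

dbmemb


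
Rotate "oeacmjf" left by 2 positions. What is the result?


Input: "oeacmjf", rotate left by 2
First 2 characters: "oe"
Remaining characters: "acmjf"
Concatenate remaining + first: "acmjf" + "oe" = "acmjfoe"

acmjfoe


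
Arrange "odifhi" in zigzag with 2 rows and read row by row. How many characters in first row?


Zigzag "odifhi" into 2 rows:
Placing characters:
  'o' => row 0
  'd' => row 1
  'i' => row 0
  'f' => row 1
  'h' => row 0
  'i' => row 1
Rows:
  Row 0: "oih"
  Row 1: "dfi"
First row length: 3

3


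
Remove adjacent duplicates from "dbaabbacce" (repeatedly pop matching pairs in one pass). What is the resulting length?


Input: dbaabbacce
Stack-based adjacent duplicate removal:
  Read 'd': push. Stack: d
  Read 'b': push. Stack: db
  Read 'a': push. Stack: dba
  Read 'a': matches stack top 'a' => pop. Stack: db
  Read 'b': matches stack top 'b' => pop. Stack: d
  Read 'b': push. Stack: db
  Read 'a': push. Stack: dba
  Read 'c': push. Stack: dbac
  Read 'c': matches stack top 'c' => pop. Stack: dba
  Read 'e': push. Stack: dbae
Final stack: "dbae" (length 4)

4


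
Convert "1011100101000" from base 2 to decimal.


Input: "1011100101000" in base 2
Positional expansion:
  Digit '1' (value 1) x 2^12 = 4096
  Digit '0' (value 0) x 2^11 = 0
  Digit '1' (value 1) x 2^10 = 1024
  Digit '1' (value 1) x 2^9 = 512
  Digit '1' (value 1) x 2^8 = 256
  Digit '0' (value 0) x 2^7 = 0
  Digit '0' (value 0) x 2^6 = 0
  Digit '1' (value 1) x 2^5 = 32
  Digit '0' (value 0) x 2^4 = 0
  Digit '1' (value 1) x 2^3 = 8
  Digit '0' (value 0) x 2^2 = 0
  Digit '0' (value 0) x 2^1 = 0
  Digit '0' (value 0) x 2^0 = 0
Sum = 5928

5928


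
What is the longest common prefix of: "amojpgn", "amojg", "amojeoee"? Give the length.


Words: amojpgn, amojg, amojeoee
  Position 0: all 'a' => match
  Position 1: all 'm' => match
  Position 2: all 'o' => match
  Position 3: all 'j' => match
  Position 4: ('p', 'g', 'e') => mismatch, stop
LCP = "amoj" (length 4)

4


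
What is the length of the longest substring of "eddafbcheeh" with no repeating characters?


Input: "eddafbcheeh"
Sliding window (track last position of each char):
  Position 0 ('e'): window [0,0] length 1 -- new best
  Position 1 ('d'): window [0,1] length 2 -- new best
  Position 2 ('d'): repeat (last at 1), move window start to 2
  Position 2 ('d'): window [2,2] length 1
  Position 3 ('a'): window [2,3] length 2
  Position 4 ('f'): window [2,4] length 3 -- new best
  Position 5 ('b'): window [2,5] length 4 -- new best
  Position 6 ('c'): window [2,6] length 5 -- new best
  Position 7 ('h'): window [2,7] length 6 -- new best
  Position 8 ('e'): window [2,8] length 7 -- new best
  Position 9 ('e'): repeat (last at 8), move window start to 9
  Position 9 ('e'): window [9,9] length 1
  Position 10 ('h'): window [9,10] length 2
Longest substring with no repeats: "dafbche" with length 7

7


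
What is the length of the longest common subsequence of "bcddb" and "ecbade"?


LCS of "bcddb" and "ecbade"
DP table:
           e    c    b    a    d    e
      0    0    0    0    0    0    0
  b   0    0    0    1    1    1    1
  c   0    0    1    1    1    1    1
  d   0    0    1    1    1    2    2
  d   0    0    1    1    1    2    2
  b   0    0    1    2    2    2    2
LCS length = dp[5][6] = 2

2


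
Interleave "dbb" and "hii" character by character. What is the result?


Interleaving "dbb" and "hii":
  Position 0: 'd' from first, 'h' from second => "dh"
  Position 1: 'b' from first, 'i' from second => "bi"
  Position 2: 'b' from first, 'i' from second => "bi"
Result: dhbibi

dhbibi


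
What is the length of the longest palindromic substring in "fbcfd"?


Input: "fbcfd"
Checking substrings for palindromes:
  No multi-char palindromic substrings found
Longest palindromic substring: "f" with length 1

1


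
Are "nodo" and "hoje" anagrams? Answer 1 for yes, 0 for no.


Strings: "nodo", "hoje"
Sorted first:  dnoo
Sorted second: ehjo
Differ at position 0: 'd' vs 'e' => not anagrams

0


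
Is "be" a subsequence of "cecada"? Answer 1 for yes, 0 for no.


Check if "be" is a subsequence of "cecada"
Greedy scan:
  Position 0 ('c'): no match needed
  Position 1 ('e'): no match needed
  Position 2 ('c'): no match needed
  Position 3 ('a'): no match needed
  Position 4 ('d'): no match needed
  Position 5 ('a'): no match needed
Only matched 0/2 characters => not a subsequence

0


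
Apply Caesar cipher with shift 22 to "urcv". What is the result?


Caesar cipher: shift "urcv" by 22
  'u' (pos 20) + 22 = pos 16 = 'q'
  'r' (pos 17) + 22 = pos 13 = 'n'
  'c' (pos 2) + 22 = pos 24 = 'y'
  'v' (pos 21) + 22 = pos 17 = 'r'
Result: qnyr

qnyr


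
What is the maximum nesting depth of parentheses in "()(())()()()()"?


Input: "()(())()()()()"
Tracking depth:
  Position 0 '(': depth becomes 1
  Position 1 ')': depth becomes 0
  Position 2 '(': depth becomes 1
  Position 3 '(': depth becomes 2
  Position 4 ')': depth becomes 1
  Position 5 ')': depth becomes 0
  Position 6 '(': depth becomes 1
  Position 7 ')': depth becomes 0
  Position 8 '(': depth becomes 1
  Position 9 ')': depth becomes 0
  Position 10 '(': depth becomes 1
  Position 11 ')': depth becomes 0
  Position 12 '(': depth becomes 1
  Position 13 ')': depth becomes 0
Maximum depth reached: 2

2


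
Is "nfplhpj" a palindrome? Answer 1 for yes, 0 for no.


Input: nfplhpj
Reversed: jphlpfn
  Compare pos 0 ('n') with pos 6 ('j'): MISMATCH
  Compare pos 1 ('f') with pos 5 ('p'): MISMATCH
  Compare pos 2 ('p') with pos 4 ('h'): MISMATCH
Result: not a palindrome

0


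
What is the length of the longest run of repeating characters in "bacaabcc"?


Input: "bacaabcc"
Scanning for longest run:
  Position 1 ('a'): new char, reset run to 1
  Position 2 ('c'): new char, reset run to 1
  Position 3 ('a'): new char, reset run to 1
  Position 4 ('a'): continues run of 'a', length=2
  Position 5 ('b'): new char, reset run to 1
  Position 6 ('c'): new char, reset run to 1
  Position 7 ('c'): continues run of 'c', length=2
Longest run: 'a' with length 2

2


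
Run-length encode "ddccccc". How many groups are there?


Input: ddccccc
Scanning for consecutive runs:
  Group 1: 'd' x 2 (positions 0-1)
  Group 2: 'c' x 5 (positions 2-6)
Total groups: 2

2


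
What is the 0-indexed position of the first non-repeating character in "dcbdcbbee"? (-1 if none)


Input: dcbdcbbee
Character frequencies:
  'b': 3
  'c': 2
  'd': 2
  'e': 2
Scanning left to right for freq == 1:
  Position 0 ('d'): freq=2, skip
  Position 1 ('c'): freq=2, skip
  Position 2 ('b'): freq=3, skip
  Position 3 ('d'): freq=2, skip
  Position 4 ('c'): freq=2, skip
  Position 5 ('b'): freq=3, skip
  Position 6 ('b'): freq=3, skip
  Position 7 ('e'): freq=2, skip
  Position 8 ('e'): freq=2, skip
  No unique character found => answer = -1

-1


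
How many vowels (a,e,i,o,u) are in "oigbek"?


Input: oigbek
Checking each character:
  'o' at position 0: vowel (running total: 1)
  'i' at position 1: vowel (running total: 2)
  'g' at position 2: consonant
  'b' at position 3: consonant
  'e' at position 4: vowel (running total: 3)
  'k' at position 5: consonant
Total vowels: 3

3


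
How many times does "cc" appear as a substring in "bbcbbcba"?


Searching for "cc" in "bbcbbcba"
Scanning each position:
  Position 0: "bb" => no
  Position 1: "bc" => no
  Position 2: "cb" => no
  Position 3: "bb" => no
  Position 4: "bc" => no
  Position 5: "cb" => no
  Position 6: "ba" => no
Total occurrences: 0

0


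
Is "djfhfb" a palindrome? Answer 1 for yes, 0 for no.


Input: djfhfb
Reversed: bfhfjd
  Compare pos 0 ('d') with pos 5 ('b'): MISMATCH
  Compare pos 1 ('j') with pos 4 ('f'): MISMATCH
  Compare pos 2 ('f') with pos 3 ('h'): MISMATCH
Result: not a palindrome

0


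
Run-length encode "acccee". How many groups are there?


Input: acccee
Scanning for consecutive runs:
  Group 1: 'a' x 1 (positions 0-0)
  Group 2: 'c' x 3 (positions 1-3)
  Group 3: 'e' x 2 (positions 4-5)
Total groups: 3

3


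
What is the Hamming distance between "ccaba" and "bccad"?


Comparing "ccaba" and "bccad" position by position:
  Position 0: 'c' vs 'b' => differ
  Position 1: 'c' vs 'c' => same
  Position 2: 'a' vs 'c' => differ
  Position 3: 'b' vs 'a' => differ
  Position 4: 'a' vs 'd' => differ
Total differences (Hamming distance): 4

4


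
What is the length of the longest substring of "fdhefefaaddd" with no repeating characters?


Input: "fdhefefaaddd"
Sliding window (track last position of each char):
  Position 0 ('f'): window [0,0] length 1 -- new best
  Position 1 ('d'): window [0,1] length 2 -- new best
  Position 2 ('h'): window [0,2] length 3 -- new best
  Position 3 ('e'): window [0,3] length 4 -- new best
  Position 4 ('f'): repeat (last at 0), move window start to 1
  Position 4 ('f'): window [1,4] length 4
  Position 5 ('e'): repeat (last at 3), move window start to 4
  Position 5 ('e'): window [4,5] length 2
  Position 6 ('f'): repeat (last at 4), move window start to 5
  Position 6 ('f'): window [5,6] length 2
  Position 7 ('a'): window [5,7] length 3
  Position 8 ('a'): repeat (last at 7), move window start to 8
  Position 8 ('a'): window [8,8] length 1
  Position 9 ('d'): window [8,9] length 2
  Position 10 ('d'): repeat (last at 9), move window start to 10
  Position 10 ('d'): window [10,10] length 1
  Position 11 ('d'): repeat (last at 10), move window start to 11
  Position 11 ('d'): window [11,11] length 1
Longest substring with no repeats: "fdhe" with length 4

4


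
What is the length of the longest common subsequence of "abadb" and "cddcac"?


LCS of "abadb" and "cddcac"
DP table:
           c    d    d    c    a    c
      0    0    0    0    0    0    0
  a   0    0    0    0    0    1    1
  b   0    0    0    0    0    1    1
  a   0    0    0    0    0    1    1
  d   0    0    1    1    1    1    1
  b   0    0    1    1    1    1    1
LCS length = dp[5][6] = 1

1


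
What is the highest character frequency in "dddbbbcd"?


Input: dddbbbcd
Character counts:
  'b': 3
  'c': 1
  'd': 4
Maximum frequency: 4

4


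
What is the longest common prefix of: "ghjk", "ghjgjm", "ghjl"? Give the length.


Words: ghjk, ghjgjm, ghjl
  Position 0: all 'g' => match
  Position 1: all 'h' => match
  Position 2: all 'j' => match
  Position 3: ('k', 'g', 'l') => mismatch, stop
LCP = "ghj" (length 3)

3


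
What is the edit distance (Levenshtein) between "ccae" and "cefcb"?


Computing edit distance: "ccae" -> "cefcb"
DP table:
           c    e    f    c    b
      0    1    2    3    4    5
  c   1    0    1    2    3    4
  c   2    1    1    2    2    3
  a   3    2    2    2    3    3
  e   4    3    2    3    3    4
Edit distance = dp[4][5] = 4

4


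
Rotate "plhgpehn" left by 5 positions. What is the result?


Input: "plhgpehn", rotate left by 5
First 5 characters: "plhgp"
Remaining characters: "ehn"
Concatenate remaining + first: "ehn" + "plhgp" = "ehnplhgp"

ehnplhgp


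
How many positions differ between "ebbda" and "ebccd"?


Comparing "ebbda" and "ebccd" position by position:
  Position 0: 'e' vs 'e' => same
  Position 1: 'b' vs 'b' => same
  Position 2: 'b' vs 'c' => DIFFER
  Position 3: 'd' vs 'c' => DIFFER
  Position 4: 'a' vs 'd' => DIFFER
Positions that differ: 3

3


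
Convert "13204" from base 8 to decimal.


Input: "13204" in base 8
Positional expansion:
  Digit '1' (value 1) x 8^4 = 4096
  Digit '3' (value 3) x 8^3 = 1536
  Digit '2' (value 2) x 8^2 = 128
  Digit '0' (value 0) x 8^1 = 0
  Digit '4' (value 4) x 8^0 = 4
Sum = 5764

5764


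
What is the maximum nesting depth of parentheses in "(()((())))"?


Input: "(()((())))"
Tracking depth:
  Position 0 '(': depth becomes 1
  Position 1 '(': depth becomes 2
  Position 2 ')': depth becomes 1
  Position 3 '(': depth becomes 2
  Position 4 '(': depth becomes 3
  Position 5 '(': depth becomes 4
  Position 6 ')': depth becomes 3
  Position 7 ')': depth becomes 2
  Position 8 ')': depth becomes 1
  Position 9 ')': depth becomes 0
Maximum depth reached: 4

4


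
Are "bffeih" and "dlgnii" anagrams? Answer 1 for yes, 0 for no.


Strings: "bffeih", "dlgnii"
Sorted first:  beffhi
Sorted second: dgiiln
Differ at position 0: 'b' vs 'd' => not anagrams

0


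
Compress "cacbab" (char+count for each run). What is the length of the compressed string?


Input: cacbab
Runs:
  'c' x 1 => "c1"
  'a' x 1 => "a1"
  'c' x 1 => "c1"
  'b' x 1 => "b1"
  'a' x 1 => "a1"
  'b' x 1 => "b1"
Compressed: "c1a1c1b1a1b1"
Compressed length: 12

12


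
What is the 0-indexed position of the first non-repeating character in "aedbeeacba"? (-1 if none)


Input: aedbeeacba
Character frequencies:
  'a': 3
  'b': 2
  'c': 1
  'd': 1
  'e': 3
Scanning left to right for freq == 1:
  Position 0 ('a'): freq=3, skip
  Position 1 ('e'): freq=3, skip
  Position 2 ('d'): unique! => answer = 2

2


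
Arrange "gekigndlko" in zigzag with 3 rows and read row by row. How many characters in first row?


Zigzag "gekigndlko" into 3 rows:
Placing characters:
  'g' => row 0
  'e' => row 1
  'k' => row 2
  'i' => row 1
  'g' => row 0
  'n' => row 1
  'd' => row 2
  'l' => row 1
  'k' => row 0
  'o' => row 1
Rows:
  Row 0: "ggk"
  Row 1: "einlo"
  Row 2: "kd"
First row length: 3

3


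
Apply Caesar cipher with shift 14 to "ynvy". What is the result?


Caesar cipher: shift "ynvy" by 14
  'y' (pos 24) + 14 = pos 12 = 'm'
  'n' (pos 13) + 14 = pos 1 = 'b'
  'v' (pos 21) + 14 = pos 9 = 'j'
  'y' (pos 24) + 14 = pos 12 = 'm'
Result: mbjm

mbjm


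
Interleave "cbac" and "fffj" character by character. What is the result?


Interleaving "cbac" and "fffj":
  Position 0: 'c' from first, 'f' from second => "cf"
  Position 1: 'b' from first, 'f' from second => "bf"
  Position 2: 'a' from first, 'f' from second => "af"
  Position 3: 'c' from first, 'j' from second => "cj"
Result: cfbfafcj

cfbfafcj


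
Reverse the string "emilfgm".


Input: emilfgm
Reading characters right to left:
  Position 6: 'm'
  Position 5: 'g'
  Position 4: 'f'
  Position 3: 'l'
  Position 2: 'i'
  Position 1: 'm'
  Position 0: 'e'
Reversed: mgflime

mgflime


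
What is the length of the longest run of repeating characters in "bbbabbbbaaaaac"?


Input: "bbbabbbbaaaaac"
Scanning for longest run:
  Position 1 ('b'): continues run of 'b', length=2
  Position 2 ('b'): continues run of 'b', length=3
  Position 3 ('a'): new char, reset run to 1
  Position 4 ('b'): new char, reset run to 1
  Position 5 ('b'): continues run of 'b', length=2
  Position 6 ('b'): continues run of 'b', length=3
  Position 7 ('b'): continues run of 'b', length=4
  Position 8 ('a'): new char, reset run to 1
  Position 9 ('a'): continues run of 'a', length=2
  Position 10 ('a'): continues run of 'a', length=3
  Position 11 ('a'): continues run of 'a', length=4
  Position 12 ('a'): continues run of 'a', length=5
  Position 13 ('c'): new char, reset run to 1
Longest run: 'a' with length 5

5


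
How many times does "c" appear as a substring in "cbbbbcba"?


Searching for "c" in "cbbbbcba"
Scanning each position:
  Position 0: "c" => MATCH
  Position 1: "b" => no
  Position 2: "b" => no
  Position 3: "b" => no
  Position 4: "b" => no
  Position 5: "c" => MATCH
  Position 6: "b" => no
  Position 7: "a" => no
Total occurrences: 2

2


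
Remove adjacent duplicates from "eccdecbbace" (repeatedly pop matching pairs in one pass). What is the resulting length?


Input: eccdecbbace
Stack-based adjacent duplicate removal:
  Read 'e': push. Stack: e
  Read 'c': push. Stack: ec
  Read 'c': matches stack top 'c' => pop. Stack: e
  Read 'd': push. Stack: ed
  Read 'e': push. Stack: ede
  Read 'c': push. Stack: edec
  Read 'b': push. Stack: edecb
  Read 'b': matches stack top 'b' => pop. Stack: edec
  Read 'a': push. Stack: edeca
  Read 'c': push. Stack: edecac
  Read 'e': push. Stack: edecace
Final stack: "edecace" (length 7)

7


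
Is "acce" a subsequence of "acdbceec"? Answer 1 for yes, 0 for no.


Check if "acce" is a subsequence of "acdbceec"
Greedy scan:
  Position 0 ('a'): matches sub[0] = 'a'
  Position 1 ('c'): matches sub[1] = 'c'
  Position 2 ('d'): no match needed
  Position 3 ('b'): no match needed
  Position 4 ('c'): matches sub[2] = 'c'
  Position 5 ('e'): matches sub[3] = 'e'
  Position 6 ('e'): no match needed
  Position 7 ('c'): no match needed
All 4 characters matched => is a subsequence

1


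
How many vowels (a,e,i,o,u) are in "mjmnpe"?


Input: mjmnpe
Checking each character:
  'm' at position 0: consonant
  'j' at position 1: consonant
  'm' at position 2: consonant
  'n' at position 3: consonant
  'p' at position 4: consonant
  'e' at position 5: vowel (running total: 1)
Total vowels: 1

1


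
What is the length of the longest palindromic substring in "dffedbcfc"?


Input: "dffedbcfc"
Checking substrings for palindromes:
  [6:9] "cfc" (len 3) => palindrome
  [1:3] "ff" (len 2) => palindrome
Longest palindromic substring: "cfc" with length 3

3


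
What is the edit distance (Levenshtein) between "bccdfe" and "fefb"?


Computing edit distance: "bccdfe" -> "fefb"
DP table:
           f    e    f    b
      0    1    2    3    4
  b   1    1    2    3    3
  c   2    2    2    3    4
  c   3    3    3    3    4
  d   4    4    4    4    4
  f   5    4    5    4    5
  e   6    5    4    5    5
Edit distance = dp[6][4] = 5

5


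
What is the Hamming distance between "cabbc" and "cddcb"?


Comparing "cabbc" and "cddcb" position by position:
  Position 0: 'c' vs 'c' => same
  Position 1: 'a' vs 'd' => differ
  Position 2: 'b' vs 'd' => differ
  Position 3: 'b' vs 'c' => differ
  Position 4: 'c' vs 'b' => differ
Total differences (Hamming distance): 4

4


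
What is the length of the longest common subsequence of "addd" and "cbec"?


LCS of "addd" and "cbec"
DP table:
           c    b    e    c
      0    0    0    0    0
  a   0    0    0    0    0
  d   0    0    0    0    0
  d   0    0    0    0    0
  d   0    0    0    0    0
LCS length = dp[4][4] = 0

0


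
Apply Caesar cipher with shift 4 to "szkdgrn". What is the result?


Caesar cipher: shift "szkdgrn" by 4
  's' (pos 18) + 4 = pos 22 = 'w'
  'z' (pos 25) + 4 = pos 3 = 'd'
  'k' (pos 10) + 4 = pos 14 = 'o'
  'd' (pos 3) + 4 = pos 7 = 'h'
  'g' (pos 6) + 4 = pos 10 = 'k'
  'r' (pos 17) + 4 = pos 21 = 'v'
  'n' (pos 13) + 4 = pos 17 = 'r'
Result: wdohkvr

wdohkvr


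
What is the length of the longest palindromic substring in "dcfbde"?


Input: "dcfbde"
Checking substrings for palindromes:
  No multi-char palindromic substrings found
Longest palindromic substring: "d" with length 1

1


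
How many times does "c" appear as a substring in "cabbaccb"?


Searching for "c" in "cabbaccb"
Scanning each position:
  Position 0: "c" => MATCH
  Position 1: "a" => no
  Position 2: "b" => no
  Position 3: "b" => no
  Position 4: "a" => no
  Position 5: "c" => MATCH
  Position 6: "c" => MATCH
  Position 7: "b" => no
Total occurrences: 3

3


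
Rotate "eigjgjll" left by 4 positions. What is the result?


Input: "eigjgjll", rotate left by 4
First 4 characters: "eigj"
Remaining characters: "gjll"
Concatenate remaining + first: "gjll" + "eigj" = "gjlleigj"

gjlleigj


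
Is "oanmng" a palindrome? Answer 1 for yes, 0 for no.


Input: oanmng
Reversed: gnmnao
  Compare pos 0 ('o') with pos 5 ('g'): MISMATCH
  Compare pos 1 ('a') with pos 4 ('n'): MISMATCH
  Compare pos 2 ('n') with pos 3 ('m'): MISMATCH
Result: not a palindrome

0


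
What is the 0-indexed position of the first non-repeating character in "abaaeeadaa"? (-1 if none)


Input: abaaeeadaa
Character frequencies:
  'a': 6
  'b': 1
  'd': 1
  'e': 2
Scanning left to right for freq == 1:
  Position 0 ('a'): freq=6, skip
  Position 1 ('b'): unique! => answer = 1

1


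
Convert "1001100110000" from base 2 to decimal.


Input: "1001100110000" in base 2
Positional expansion:
  Digit '1' (value 1) x 2^12 = 4096
  Digit '0' (value 0) x 2^11 = 0
  Digit '0' (value 0) x 2^10 = 0
  Digit '1' (value 1) x 2^9 = 512
  Digit '1' (value 1) x 2^8 = 256
  Digit '0' (value 0) x 2^7 = 0
  Digit '0' (value 0) x 2^6 = 0
  Digit '1' (value 1) x 2^5 = 32
  Digit '1' (value 1) x 2^4 = 16
  Digit '0' (value 0) x 2^3 = 0
  Digit '0' (value 0) x 2^2 = 0
  Digit '0' (value 0) x 2^1 = 0
  Digit '0' (value 0) x 2^0 = 0
Sum = 4912

4912


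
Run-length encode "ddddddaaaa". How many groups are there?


Input: ddddddaaaa
Scanning for consecutive runs:
  Group 1: 'd' x 6 (positions 0-5)
  Group 2: 'a' x 4 (positions 6-9)
Total groups: 2

2


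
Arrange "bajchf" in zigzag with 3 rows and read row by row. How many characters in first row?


Zigzag "bajchf" into 3 rows:
Placing characters:
  'b' => row 0
  'a' => row 1
  'j' => row 2
  'c' => row 1
  'h' => row 0
  'f' => row 1
Rows:
  Row 0: "bh"
  Row 1: "acf"
  Row 2: "j"
First row length: 2

2


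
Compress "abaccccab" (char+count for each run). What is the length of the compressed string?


Input: abaccccab
Runs:
  'a' x 1 => "a1"
  'b' x 1 => "b1"
  'a' x 1 => "a1"
  'c' x 4 => "c4"
  'a' x 1 => "a1"
  'b' x 1 => "b1"
Compressed: "a1b1a1c4a1b1"
Compressed length: 12

12


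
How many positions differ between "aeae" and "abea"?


Comparing "aeae" and "abea" position by position:
  Position 0: 'a' vs 'a' => same
  Position 1: 'e' vs 'b' => DIFFER
  Position 2: 'a' vs 'e' => DIFFER
  Position 3: 'e' vs 'a' => DIFFER
Positions that differ: 3

3


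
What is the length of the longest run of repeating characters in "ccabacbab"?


Input: "ccabacbab"
Scanning for longest run:
  Position 1 ('c'): continues run of 'c', length=2
  Position 2 ('a'): new char, reset run to 1
  Position 3 ('b'): new char, reset run to 1
  Position 4 ('a'): new char, reset run to 1
  Position 5 ('c'): new char, reset run to 1
  Position 6 ('b'): new char, reset run to 1
  Position 7 ('a'): new char, reset run to 1
  Position 8 ('b'): new char, reset run to 1
Longest run: 'c' with length 2

2


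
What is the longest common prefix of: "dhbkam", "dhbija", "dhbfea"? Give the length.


Words: dhbkam, dhbija, dhbfea
  Position 0: all 'd' => match
  Position 1: all 'h' => match
  Position 2: all 'b' => match
  Position 3: ('k', 'i', 'f') => mismatch, stop
LCP = "dhb" (length 3)

3


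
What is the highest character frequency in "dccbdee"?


Input: dccbdee
Character counts:
  'b': 1
  'c': 2
  'd': 2
  'e': 2
Maximum frequency: 2

2


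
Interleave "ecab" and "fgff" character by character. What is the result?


Interleaving "ecab" and "fgff":
  Position 0: 'e' from first, 'f' from second => "ef"
  Position 1: 'c' from first, 'g' from second => "cg"
  Position 2: 'a' from first, 'f' from second => "af"
  Position 3: 'b' from first, 'f' from second => "bf"
Result: efcgafbf

efcgafbf


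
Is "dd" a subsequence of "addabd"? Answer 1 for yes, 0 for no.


Check if "dd" is a subsequence of "addabd"
Greedy scan:
  Position 0 ('a'): no match needed
  Position 1 ('d'): matches sub[0] = 'd'
  Position 2 ('d'): matches sub[1] = 'd'
  Position 3 ('a'): no match needed
  Position 4 ('b'): no match needed
  Position 5 ('d'): no match needed
All 2 characters matched => is a subsequence

1


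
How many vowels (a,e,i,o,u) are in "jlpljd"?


Input: jlpljd
Checking each character:
  'j' at position 0: consonant
  'l' at position 1: consonant
  'p' at position 2: consonant
  'l' at position 3: consonant
  'j' at position 4: consonant
  'd' at position 5: consonant
Total vowels: 0

0


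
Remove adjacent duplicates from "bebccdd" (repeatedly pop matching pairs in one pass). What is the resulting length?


Input: bebccdd
Stack-based adjacent duplicate removal:
  Read 'b': push. Stack: b
  Read 'e': push. Stack: be
  Read 'b': push. Stack: beb
  Read 'c': push. Stack: bebc
  Read 'c': matches stack top 'c' => pop. Stack: beb
  Read 'd': push. Stack: bebd
  Read 'd': matches stack top 'd' => pop. Stack: beb
Final stack: "beb" (length 3)

3


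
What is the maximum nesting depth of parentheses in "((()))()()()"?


Input: "((()))()()()"
Tracking depth:
  Position 0 '(': depth becomes 1
  Position 1 '(': depth becomes 2
  Position 2 '(': depth becomes 3
  Position 3 ')': depth becomes 2
  Position 4 ')': depth becomes 1
  Position 5 ')': depth becomes 0
  Position 6 '(': depth becomes 1
  Position 7 ')': depth becomes 0
  Position 8 '(': depth becomes 1
  Position 9 ')': depth becomes 0
  Position 10 '(': depth becomes 1
  Position 11 ')': depth becomes 0
Maximum depth reached: 3

3


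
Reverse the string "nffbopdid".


Input: nffbopdid
Reading characters right to left:
  Position 8: 'd'
  Position 7: 'i'
  Position 6: 'd'
  Position 5: 'p'
  Position 4: 'o'
  Position 3: 'b'
  Position 2: 'f'
  Position 1: 'f'
  Position 0: 'n'
Reversed: didpobffn

didpobffn


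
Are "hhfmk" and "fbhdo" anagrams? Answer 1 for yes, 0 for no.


Strings: "hhfmk", "fbhdo"
Sorted first:  fhhkm
Sorted second: bdfho
Differ at position 0: 'f' vs 'b' => not anagrams

0


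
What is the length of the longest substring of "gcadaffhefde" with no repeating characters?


Input: "gcadaffhefde"
Sliding window (track last position of each char):
  Position 0 ('g'): window [0,0] length 1 -- new best
  Position 1 ('c'): window [0,1] length 2 -- new best
  Position 2 ('a'): window [0,2] length 3 -- new best
  Position 3 ('d'): window [0,3] length 4 -- new best
  Position 4 ('a'): repeat (last at 2), move window start to 3
  Position 4 ('a'): window [3,4] length 2
  Position 5 ('f'): window [3,5] length 3
  Position 6 ('f'): repeat (last at 5), move window start to 6
  Position 6 ('f'): window [6,6] length 1
  Position 7 ('h'): window [6,7] length 2
  Position 8 ('e'): window [6,8] length 3
  Position 9 ('f'): repeat (last at 6), move window start to 7
  Position 9 ('f'): window [7,9] length 3
  Position 10 ('d'): window [7,10] length 4
  Position 11 ('e'): repeat (last at 8), move window start to 9
  Position 11 ('e'): window [9,11] length 3
Longest substring with no repeats: "gcad" with length 4

4


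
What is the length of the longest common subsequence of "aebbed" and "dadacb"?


LCS of "aebbed" and "dadacb"
DP table:
           d    a    d    a    c    b
      0    0    0    0    0    0    0
  a   0    0    1    1    1    1    1
  e   0    0    1    1    1    1    1
  b   0    0    1    1    1    1    2
  b   0    0    1    1    1    1    2
  e   0    0    1    1    1    1    2
  d   0    1    1    2    2    2    2
LCS length = dp[6][6] = 2

2


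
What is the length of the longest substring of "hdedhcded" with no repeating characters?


Input: "hdedhcded"
Sliding window (track last position of each char):
  Position 0 ('h'): window [0,0] length 1 -- new best
  Position 1 ('d'): window [0,1] length 2 -- new best
  Position 2 ('e'): window [0,2] length 3 -- new best
  Position 3 ('d'): repeat (last at 1), move window start to 2
  Position 3 ('d'): window [2,3] length 2
  Position 4 ('h'): window [2,4] length 3
  Position 5 ('c'): window [2,5] length 4 -- new best
  Position 6 ('d'): repeat (last at 3), move window start to 4
  Position 6 ('d'): window [4,6] length 3
  Position 7 ('e'): window [4,7] length 4
  Position 8 ('d'): repeat (last at 6), move window start to 7
  Position 8 ('d'): window [7,8] length 2
Longest substring with no repeats: "edhc" with length 4

4


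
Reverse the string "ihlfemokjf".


Input: ihlfemokjf
Reading characters right to left:
  Position 9: 'f'
  Position 8: 'j'
  Position 7: 'k'
  Position 6: 'o'
  Position 5: 'm'
  Position 4: 'e'
  Position 3: 'f'
  Position 2: 'l'
  Position 1: 'h'
  Position 0: 'i'
Reversed: fjkomeflhi

fjkomeflhi


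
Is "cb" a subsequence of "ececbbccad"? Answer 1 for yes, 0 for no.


Check if "cb" is a subsequence of "ececbbccad"
Greedy scan:
  Position 0 ('e'): no match needed
  Position 1 ('c'): matches sub[0] = 'c'
  Position 2 ('e'): no match needed
  Position 3 ('c'): no match needed
  Position 4 ('b'): matches sub[1] = 'b'
  Position 5 ('b'): no match needed
  Position 6 ('c'): no match needed
  Position 7 ('c'): no match needed
  Position 8 ('a'): no match needed
  Position 9 ('d'): no match needed
All 2 characters matched => is a subsequence

1


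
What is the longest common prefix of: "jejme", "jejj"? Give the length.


Words: jejme, jejj
  Position 0: all 'j' => match
  Position 1: all 'e' => match
  Position 2: all 'j' => match
  Position 3: ('m', 'j') => mismatch, stop
LCP = "jej" (length 3)

3


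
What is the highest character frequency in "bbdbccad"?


Input: bbdbccad
Character counts:
  'a': 1
  'b': 3
  'c': 2
  'd': 2
Maximum frequency: 3

3


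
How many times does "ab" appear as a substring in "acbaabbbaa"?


Searching for "ab" in "acbaabbbaa"
Scanning each position:
  Position 0: "ac" => no
  Position 1: "cb" => no
  Position 2: "ba" => no
  Position 3: "aa" => no
  Position 4: "ab" => MATCH
  Position 5: "bb" => no
  Position 6: "bb" => no
  Position 7: "ba" => no
  Position 8: "aa" => no
Total occurrences: 1

1


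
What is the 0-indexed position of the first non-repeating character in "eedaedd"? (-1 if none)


Input: eedaedd
Character frequencies:
  'a': 1
  'd': 3
  'e': 3
Scanning left to right for freq == 1:
  Position 0 ('e'): freq=3, skip
  Position 1 ('e'): freq=3, skip
  Position 2 ('d'): freq=3, skip
  Position 3 ('a'): unique! => answer = 3

3


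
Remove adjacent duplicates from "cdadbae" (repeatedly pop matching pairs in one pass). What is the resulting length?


Input: cdadbae
Stack-based adjacent duplicate removal:
  Read 'c': push. Stack: c
  Read 'd': push. Stack: cd
  Read 'a': push. Stack: cda
  Read 'd': push. Stack: cdad
  Read 'b': push. Stack: cdadb
  Read 'a': push. Stack: cdadba
  Read 'e': push. Stack: cdadbae
Final stack: "cdadbae" (length 7)

7


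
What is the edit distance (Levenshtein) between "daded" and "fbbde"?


Computing edit distance: "daded" -> "fbbde"
DP table:
           f    b    b    d    e
      0    1    2    3    4    5
  d   1    1    2    3    3    4
  a   2    2    2    3    4    4
  d   3    3    3    3    3    4
  e   4    4    4    4    4    3
  d   5    5    5    5    4    4
Edit distance = dp[5][5] = 4

4


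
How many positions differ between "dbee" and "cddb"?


Comparing "dbee" and "cddb" position by position:
  Position 0: 'd' vs 'c' => DIFFER
  Position 1: 'b' vs 'd' => DIFFER
  Position 2: 'e' vs 'd' => DIFFER
  Position 3: 'e' vs 'b' => DIFFER
Positions that differ: 4

4


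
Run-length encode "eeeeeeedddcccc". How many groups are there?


Input: eeeeeeedddcccc
Scanning for consecutive runs:
  Group 1: 'e' x 7 (positions 0-6)
  Group 2: 'd' x 3 (positions 7-9)
  Group 3: 'c' x 4 (positions 10-13)
Total groups: 3

3


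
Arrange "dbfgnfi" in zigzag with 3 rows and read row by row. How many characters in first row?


Zigzag "dbfgnfi" into 3 rows:
Placing characters:
  'd' => row 0
  'b' => row 1
  'f' => row 2
  'g' => row 1
  'n' => row 0
  'f' => row 1
  'i' => row 2
Rows:
  Row 0: "dn"
  Row 1: "bgf"
  Row 2: "fi"
First row length: 2

2


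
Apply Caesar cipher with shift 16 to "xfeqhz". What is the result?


Caesar cipher: shift "xfeqhz" by 16
  'x' (pos 23) + 16 = pos 13 = 'n'
  'f' (pos 5) + 16 = pos 21 = 'v'
  'e' (pos 4) + 16 = pos 20 = 'u'
  'q' (pos 16) + 16 = pos 6 = 'g'
  'h' (pos 7) + 16 = pos 23 = 'x'
  'z' (pos 25) + 16 = pos 15 = 'p'
Result: nvugxp

nvugxp


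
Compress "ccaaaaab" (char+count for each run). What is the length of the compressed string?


Input: ccaaaaab
Runs:
  'c' x 2 => "c2"
  'a' x 5 => "a5"
  'b' x 1 => "b1"
Compressed: "c2a5b1"
Compressed length: 6

6


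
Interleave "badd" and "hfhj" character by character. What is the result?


Interleaving "badd" and "hfhj":
  Position 0: 'b' from first, 'h' from second => "bh"
  Position 1: 'a' from first, 'f' from second => "af"
  Position 2: 'd' from first, 'h' from second => "dh"
  Position 3: 'd' from first, 'j' from second => "dj"
Result: bhafdhdj

bhafdhdj


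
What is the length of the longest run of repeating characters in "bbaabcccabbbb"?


Input: "bbaabcccabbbb"
Scanning for longest run:
  Position 1 ('b'): continues run of 'b', length=2
  Position 2 ('a'): new char, reset run to 1
  Position 3 ('a'): continues run of 'a', length=2
  Position 4 ('b'): new char, reset run to 1
  Position 5 ('c'): new char, reset run to 1
  Position 6 ('c'): continues run of 'c', length=2
  Position 7 ('c'): continues run of 'c', length=3
  Position 8 ('a'): new char, reset run to 1
  Position 9 ('b'): new char, reset run to 1
  Position 10 ('b'): continues run of 'b', length=2
  Position 11 ('b'): continues run of 'b', length=3
  Position 12 ('b'): continues run of 'b', length=4
Longest run: 'b' with length 4

4


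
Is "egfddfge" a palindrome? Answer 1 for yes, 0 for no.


Input: egfddfge
Reversed: egfddfge
  Compare pos 0 ('e') with pos 7 ('e'): match
  Compare pos 1 ('g') with pos 6 ('g'): match
  Compare pos 2 ('f') with pos 5 ('f'): match
  Compare pos 3 ('d') with pos 4 ('d'): match
Result: palindrome

1


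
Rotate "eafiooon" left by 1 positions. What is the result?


Input: "eafiooon", rotate left by 1
First 1 characters: "e"
Remaining characters: "afiooon"
Concatenate remaining + first: "afiooon" + "e" = "afiooone"

afiooone


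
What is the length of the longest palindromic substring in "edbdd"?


Input: "edbdd"
Checking substrings for palindromes:
  [1:4] "dbd" (len 3) => palindrome
  [3:5] "dd" (len 2) => palindrome
Longest palindromic substring: "dbd" with length 3

3


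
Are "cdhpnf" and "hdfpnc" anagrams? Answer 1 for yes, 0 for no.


Strings: "cdhpnf", "hdfpnc"
Sorted first:  cdfhnp
Sorted second: cdfhnp
Sorted forms match => anagrams

1


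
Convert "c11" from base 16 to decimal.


Input: "c11" in base 16
Positional expansion:
  Digit 'c' (value 12) x 16^2 = 3072
  Digit '1' (value 1) x 16^1 = 16
  Digit '1' (value 1) x 16^0 = 1
Sum = 3089

3089


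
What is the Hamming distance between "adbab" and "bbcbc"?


Comparing "adbab" and "bbcbc" position by position:
  Position 0: 'a' vs 'b' => differ
  Position 1: 'd' vs 'b' => differ
  Position 2: 'b' vs 'c' => differ
  Position 3: 'a' vs 'b' => differ
  Position 4: 'b' vs 'c' => differ
Total differences (Hamming distance): 5

5


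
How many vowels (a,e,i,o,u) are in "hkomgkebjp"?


Input: hkomgkebjp
Checking each character:
  'h' at position 0: consonant
  'k' at position 1: consonant
  'o' at position 2: vowel (running total: 1)
  'm' at position 3: consonant
  'g' at position 4: consonant
  'k' at position 5: consonant
  'e' at position 6: vowel (running total: 2)
  'b' at position 7: consonant
  'j' at position 8: consonant
  'p' at position 9: consonant
Total vowels: 2

2


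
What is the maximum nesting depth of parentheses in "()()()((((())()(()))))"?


Input: "()()()((((())()(()))))"
Tracking depth:
  Position 0 '(': depth becomes 1
  Position 1 ')': depth becomes 0
  Position 2 '(': depth becomes 1
  Position 3 ')': depth becomes 0
  Position 4 '(': depth becomes 1
  Position 5 ')': depth becomes 0
  Position 6 '(': depth becomes 1
  Position 7 '(': depth becomes 2
  Position 8 '(': depth becomes 3
  Position 9 '(': depth becomes 4
  Position 10 '(': depth becomes 5
  Position 11 ')': depth becomes 4
  Position 12 ')': depth becomes 3
  Position 13 '(': depth becomes 4
  Position 14 ')': depth becomes 3
  Position 15 '(': depth becomes 4
  Position 16 '(': depth becomes 5
  Position 17 ')': depth becomes 4
  Position 18 ')': depth becomes 3
  Position 19 ')': depth becomes 2
  Position 20 ')': depth becomes 1
  Position 21 ')': depth becomes 0
Maximum depth reached: 5

5


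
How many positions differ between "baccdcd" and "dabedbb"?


Comparing "baccdcd" and "dabedbb" position by position:
  Position 0: 'b' vs 'd' => DIFFER
  Position 1: 'a' vs 'a' => same
  Position 2: 'c' vs 'b' => DIFFER
  Position 3: 'c' vs 'e' => DIFFER
  Position 4: 'd' vs 'd' => same
  Position 5: 'c' vs 'b' => DIFFER
  Position 6: 'd' vs 'b' => DIFFER
Positions that differ: 5

5


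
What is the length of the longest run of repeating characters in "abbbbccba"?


Input: "abbbbccba"
Scanning for longest run:
  Position 1 ('b'): new char, reset run to 1
  Position 2 ('b'): continues run of 'b', length=2
  Position 3 ('b'): continues run of 'b', length=3
  Position 4 ('b'): continues run of 'b', length=4
  Position 5 ('c'): new char, reset run to 1
  Position 6 ('c'): continues run of 'c', length=2
  Position 7 ('b'): new char, reset run to 1
  Position 8 ('a'): new char, reset run to 1
Longest run: 'b' with length 4

4


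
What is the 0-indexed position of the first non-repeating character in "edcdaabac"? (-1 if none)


Input: edcdaabac
Character frequencies:
  'a': 3
  'b': 1
  'c': 2
  'd': 2
  'e': 1
Scanning left to right for freq == 1:
  Position 0 ('e'): unique! => answer = 0

0


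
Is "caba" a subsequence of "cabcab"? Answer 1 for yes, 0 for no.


Check if "caba" is a subsequence of "cabcab"
Greedy scan:
  Position 0 ('c'): matches sub[0] = 'c'
  Position 1 ('a'): matches sub[1] = 'a'
  Position 2 ('b'): matches sub[2] = 'b'
  Position 3 ('c'): no match needed
  Position 4 ('a'): matches sub[3] = 'a'
  Position 5 ('b'): no match needed
All 4 characters matched => is a subsequence

1


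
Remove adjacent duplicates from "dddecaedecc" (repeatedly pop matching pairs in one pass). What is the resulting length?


Input: dddecaedecc
Stack-based adjacent duplicate removal:
  Read 'd': push. Stack: d
  Read 'd': matches stack top 'd' => pop. Stack: (empty)
  Read 'd': push. Stack: d
  Read 'e': push. Stack: de
  Read 'c': push. Stack: dec
  Read 'a': push. Stack: deca
  Read 'e': push. Stack: decae
  Read 'd': push. Stack: decaed
  Read 'e': push. Stack: decaede
  Read 'c': push. Stack: decaedec
  Read 'c': matches stack top 'c' => pop. Stack: decaede
Final stack: "decaede" (length 7)

7


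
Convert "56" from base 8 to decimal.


Input: "56" in base 8
Positional expansion:
  Digit '5' (value 5) x 8^1 = 40
  Digit '6' (value 6) x 8^0 = 6
Sum = 46

46


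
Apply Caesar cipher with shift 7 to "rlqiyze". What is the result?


Caesar cipher: shift "rlqiyze" by 7
  'r' (pos 17) + 7 = pos 24 = 'y'
  'l' (pos 11) + 7 = pos 18 = 's'
  'q' (pos 16) + 7 = pos 23 = 'x'
  'i' (pos 8) + 7 = pos 15 = 'p'
  'y' (pos 24) + 7 = pos 5 = 'f'
  'z' (pos 25) + 7 = pos 6 = 'g'
  'e' (pos 4) + 7 = pos 11 = 'l'
Result: ysxpfgl

ysxpfgl


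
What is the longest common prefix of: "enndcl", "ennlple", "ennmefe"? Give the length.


Words: enndcl, ennlple, ennmefe
  Position 0: all 'e' => match
  Position 1: all 'n' => match
  Position 2: all 'n' => match
  Position 3: ('d', 'l', 'm') => mismatch, stop
LCP = "enn" (length 3)

3


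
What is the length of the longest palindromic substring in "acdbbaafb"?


Input: "acdbbaafb"
Checking substrings for palindromes:
  [3:5] "bb" (len 2) => palindrome
  [5:7] "aa" (len 2) => palindrome
Longest palindromic substring: "bb" with length 2

2


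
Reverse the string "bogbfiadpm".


Input: bogbfiadpm
Reading characters right to left:
  Position 9: 'm'
  Position 8: 'p'
  Position 7: 'd'
  Position 6: 'a'
  Position 5: 'i'
  Position 4: 'f'
  Position 3: 'b'
  Position 2: 'g'
  Position 1: 'o'
  Position 0: 'b'
Reversed: mpdaifbgob

mpdaifbgob
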